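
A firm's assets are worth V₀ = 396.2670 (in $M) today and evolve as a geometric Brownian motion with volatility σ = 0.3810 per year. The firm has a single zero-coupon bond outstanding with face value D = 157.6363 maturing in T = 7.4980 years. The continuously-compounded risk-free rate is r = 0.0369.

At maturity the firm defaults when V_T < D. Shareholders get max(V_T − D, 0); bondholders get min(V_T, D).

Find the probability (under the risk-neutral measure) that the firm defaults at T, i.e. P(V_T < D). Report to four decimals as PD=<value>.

d₁ = [ln(V₀/D) + (r + σ²/2)T] / (σ√T)
   = [ln(396.2670/157.6363) + (0.0369 + 0.5·0.3810²)·7.4980] / (0.3810·√7.4980)
   = [0.921798 + 0.820885] / 1.043272 = 1.670400
d₂ = d₁ − σ√T = 1.670400 − 1.043272 = 0.627128
risk-neutral PD = N(−d₂) = N(-0.627128) = 0.265288

PD=0.2653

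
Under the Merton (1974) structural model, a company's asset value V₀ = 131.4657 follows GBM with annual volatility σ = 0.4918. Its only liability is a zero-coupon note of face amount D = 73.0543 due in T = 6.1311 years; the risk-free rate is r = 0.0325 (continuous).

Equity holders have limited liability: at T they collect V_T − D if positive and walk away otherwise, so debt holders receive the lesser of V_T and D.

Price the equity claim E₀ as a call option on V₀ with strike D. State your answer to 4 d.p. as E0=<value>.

d₁ = [ln(V₀/D) + (r + σ²/2)T] / (σ√T)
   = [ln(131.4657/73.0543) + (0.0325 + 0.5·0.4918²)·6.1311] / (0.4918·√6.1311)
   = [0.587543 + 0.940717] / 1.217749 = 1.254988
d₂ = d₁ − σ√T = 1.254988 − 1.217749 = 0.037239
N(d₁) = 0.895258,  N(d₂) = 0.514853,  e^(−rT) = 0.819336
E₀ = V₀·N(d₁) − D·e^(−rT)·N(d₂)
   = 131.4657·0.895258 − 73.0543·0.819336·0.514853 = 86.878728

E0=86.8787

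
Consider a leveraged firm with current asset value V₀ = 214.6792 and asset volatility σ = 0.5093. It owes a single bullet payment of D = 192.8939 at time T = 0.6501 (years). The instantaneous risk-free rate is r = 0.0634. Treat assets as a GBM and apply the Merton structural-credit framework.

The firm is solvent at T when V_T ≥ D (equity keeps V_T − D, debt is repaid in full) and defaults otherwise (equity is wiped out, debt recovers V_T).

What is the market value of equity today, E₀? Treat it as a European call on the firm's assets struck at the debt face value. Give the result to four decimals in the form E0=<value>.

d₁ = [ln(V₀/D) + (r + σ²/2)T] / (σ√T)
   = [ln(214.6792/192.8939) + (0.0634 + 0.5·0.5093²)·0.6501] / (0.5093·√0.6501)
   = [0.107005 + 0.125530] / 0.410642 = 0.566270
d₂ = d₁ − σ√T = 0.566270 − 0.410642 = 0.155628
N(d₁) = 0.714395,  N(d₂) = 0.561837,  e^(−rT) = 0.959622
E₀ = V₀·N(d₁) − D·e^(−rT)·N(d₂)
   = 214.6792·0.714395 − 192.8939·0.959622·0.561837 = 49.366857

E0=49.3669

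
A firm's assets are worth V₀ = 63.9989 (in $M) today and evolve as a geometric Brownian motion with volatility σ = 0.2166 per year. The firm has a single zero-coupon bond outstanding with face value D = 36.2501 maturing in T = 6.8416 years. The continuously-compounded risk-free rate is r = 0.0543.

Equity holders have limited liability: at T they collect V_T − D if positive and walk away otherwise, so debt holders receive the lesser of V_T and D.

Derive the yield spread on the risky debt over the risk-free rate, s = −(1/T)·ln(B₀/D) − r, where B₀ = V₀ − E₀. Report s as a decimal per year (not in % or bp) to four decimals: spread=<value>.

spread=0.0026

d₁ = [ln(V₀/D) + (r + σ²/2)T] / (σ√T)
   = [ln(63.9989/36.2501) + (0.0543 + 0.5·0.2166²)·6.8416] / (0.2166·√6.8416)
   = [0.568424 + 0.531988] / 0.566549 = 1.942307
d₂ = d₁ − σ√T = 1.942307 − 0.566549 = 1.375758
N(d₁) = 0.973950,  N(d₂) = 0.915552,  e^(−rT) = 0.689700
E₀ = V₀·N(d₁) − D·e^(−rT)·N(d₂)
   = 63.9989·0.973950 − 36.2501·0.689700·0.915552 = 39.441393
B₀ = V₀ − E₀ = 63.9989 − 39.441393 = 24.557507
spread = −(1/T)·ln(B₀/D) − r = −(1/6.8416)·ln(24.557507/36.2501) − 0.0543 = 0.00262010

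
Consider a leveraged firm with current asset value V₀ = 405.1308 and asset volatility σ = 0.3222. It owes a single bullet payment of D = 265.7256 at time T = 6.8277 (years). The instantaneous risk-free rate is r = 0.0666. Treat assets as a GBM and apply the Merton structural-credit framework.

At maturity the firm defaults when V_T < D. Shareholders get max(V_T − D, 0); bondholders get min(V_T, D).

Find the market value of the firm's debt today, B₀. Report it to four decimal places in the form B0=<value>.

d₁ = [ln(V₀/D) + (r + σ²/2)T] / (σ√T)
   = [ln(405.1308/265.7256) + (0.0666 + 0.5·0.3222²)·6.8277] / (0.3222·√6.8277)
   = [0.421746 + 0.809126] / 0.841904 = 1.462009
d₂ = d₁ − σ√T = 1.462009 − 0.841904 = 0.620105
N(d₁) = 0.928131,  N(d₂) = 0.732406,  e^(−rT) = 0.634623
E₀ = V₀·N(d₁) − D·e^(−rT)·N(d₂)
   = 405.1308·0.928131 − 265.7256·0.634623·0.732406 = 252.504752
B₀ = V₀ − E₀ = 405.1308 − 252.504752 = 152.626048

B0=152.6260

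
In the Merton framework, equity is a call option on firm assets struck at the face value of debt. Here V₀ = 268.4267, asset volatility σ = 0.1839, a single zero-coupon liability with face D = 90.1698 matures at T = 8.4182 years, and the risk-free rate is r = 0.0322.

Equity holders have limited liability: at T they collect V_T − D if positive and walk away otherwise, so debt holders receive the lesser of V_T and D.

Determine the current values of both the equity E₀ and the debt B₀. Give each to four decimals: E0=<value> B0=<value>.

d₁ = [ln(V₀/D) + (r + σ²/2)T] / (σ√T)
   = [ln(268.4267/90.1698) + (0.0322 + 0.5·0.1839²)·8.4182] / (0.1839·√8.4182)
   = [1.090883 + 0.413414] / 0.533570 = 2.819308
d₂ = d₁ − σ√T = 2.819308 − 0.533570 = 2.285738
N(d₁) = 0.997594,  N(d₂) = 0.988865,  e^(−rT) = 0.762566
E₀ = V₀·N(d₁) − D·e^(−rT)·N(d₂)
   = 268.4267·0.997594 − 90.1698·0.762566·0.988865 = 199.785965
B₀ = V₀ − E₀ = 268.4267 − 199.785965 = 68.640735

E0=199.7860 B0=68.6407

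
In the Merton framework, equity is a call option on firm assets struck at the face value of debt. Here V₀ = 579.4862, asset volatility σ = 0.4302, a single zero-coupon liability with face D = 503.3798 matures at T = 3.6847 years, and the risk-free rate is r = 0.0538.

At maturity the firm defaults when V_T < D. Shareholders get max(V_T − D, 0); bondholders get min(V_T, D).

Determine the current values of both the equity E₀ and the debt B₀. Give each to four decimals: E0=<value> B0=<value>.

E0=254.5746 B0=324.9116

d₁ = [ln(V₀/D) + (r + σ²/2)T] / (σ√T)
   = [ln(579.4862/503.3798) + (0.0538 + 0.5·0.4302²)·3.6847] / (0.4302·√3.6847)
   = [0.140797 + 0.539204] / 0.825794 = 0.823452
d₂ = d₁ − σ√T = 0.823452 − 0.825794 = -0.002342
N(d₁) = 0.794874,  N(d₂) = 0.499066,  e^(−rT) = 0.820176
E₀ = V₀·N(d₁) − D·e^(−rT)·N(d₂)
   = 579.4862·0.794874 − 503.3798·0.820176·0.499066 = 254.574563
B₀ = V₀ − E₀ = 579.4862 − 254.574563 = 324.911637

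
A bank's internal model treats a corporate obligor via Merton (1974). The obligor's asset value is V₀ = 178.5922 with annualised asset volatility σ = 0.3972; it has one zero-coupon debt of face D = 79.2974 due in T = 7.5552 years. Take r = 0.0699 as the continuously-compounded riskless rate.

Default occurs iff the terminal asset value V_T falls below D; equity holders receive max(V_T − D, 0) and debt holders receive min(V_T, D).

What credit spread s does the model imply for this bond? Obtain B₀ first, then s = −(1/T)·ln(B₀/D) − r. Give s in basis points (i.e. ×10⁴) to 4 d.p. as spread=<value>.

d₁ = [ln(V₀/D) + (r + σ²/2)T] / (σ√T)
   = [ln(178.5922/79.2974) + (0.0699 + 0.5·0.3972²)·7.5552] / (0.3972·√7.5552)
   = [0.811900 + 1.124092] / 1.091773 = 1.773256
d₂ = d₁ − σ√T = 1.773256 − 1.091773 = 0.681483
N(d₁) = 0.961907,  N(d₂) = 0.752217,  e^(−rT) = 0.589719
E₀ = V₀·N(d₁) − D·e^(−rT)·N(d₂)
   = 178.5922·0.961907 − 79.2974·0.589719·0.752217 = 136.612970
B₀ = V₀ − E₀ = 178.5922 − 136.612970 = 41.979230
spread = −(1/T)·ln(B₀/D) − r = −(1/7.5552)·ln(41.979230/79.2974) − 0.0699 = 0.01428445
in basis points: 0.01428445 × 10⁴ = 142.8445 bp

spread=142.8445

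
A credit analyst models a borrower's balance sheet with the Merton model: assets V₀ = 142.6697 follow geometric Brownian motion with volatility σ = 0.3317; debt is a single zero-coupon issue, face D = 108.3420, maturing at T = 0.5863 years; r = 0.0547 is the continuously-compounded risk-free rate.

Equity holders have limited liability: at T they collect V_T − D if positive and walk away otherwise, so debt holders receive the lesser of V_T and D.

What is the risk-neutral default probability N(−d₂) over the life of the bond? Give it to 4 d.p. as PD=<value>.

PD=0.1394

d₁ = [ln(V₀/D) + (r + σ²/2)T] / (σ√T)
   = [ln(142.6697/108.3420) + (0.0547 + 0.5·0.3317²)·0.5863] / (0.3317·√0.5863)
   = [0.275239 + 0.064324] / 0.253983 = 1.336952
d₂ = d₁ − σ√T = 1.336952 − 0.253983 = 1.082969
risk-neutral PD = N(−d₂) = N(-1.082969) = 0.139411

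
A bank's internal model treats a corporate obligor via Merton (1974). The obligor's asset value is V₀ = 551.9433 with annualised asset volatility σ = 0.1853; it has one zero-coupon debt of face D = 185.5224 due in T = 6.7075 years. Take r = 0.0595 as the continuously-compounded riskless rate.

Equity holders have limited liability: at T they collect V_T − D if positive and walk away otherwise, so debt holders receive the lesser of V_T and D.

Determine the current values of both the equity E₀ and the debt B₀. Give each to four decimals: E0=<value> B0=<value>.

d₁ = [ln(V₀/D) + (r + σ²/2)T] / (σ√T)
   = [ln(551.9433/185.5224) + (0.0595 + 0.5·0.1853²)·6.7075] / (0.1853·√6.7075)
   = [1.090270 + 0.514251] / 0.479906 = 3.343409
d₂ = d₁ − σ√T = 3.343409 − 0.479906 = 2.863504
N(d₁) = 0.999586,  N(d₂) = 0.997905,  e^(−rT) = 0.670926
E₀ = V₀·N(d₁) − D·e^(−rT)·N(d₂)
   = 551.9433·0.999586 − 185.5224·0.670926·0.997905 = 427.503852
B₀ = V₀ − E₀ = 551.9433 − 427.503852 = 124.439448

E0=427.5039 B0=124.4394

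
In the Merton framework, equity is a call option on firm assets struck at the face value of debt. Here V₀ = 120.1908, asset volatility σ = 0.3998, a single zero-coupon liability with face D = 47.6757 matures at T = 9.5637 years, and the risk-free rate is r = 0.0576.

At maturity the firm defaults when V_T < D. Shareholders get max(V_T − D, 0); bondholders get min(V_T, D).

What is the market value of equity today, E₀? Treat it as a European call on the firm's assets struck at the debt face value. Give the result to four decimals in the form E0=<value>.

d₁ = [ln(V₀/D) + (r + σ²/2)T] / (σ√T)
   = [ln(120.1908/47.6757) + (0.0576 + 0.5·0.3998²)·9.5637] / (0.3998·√9.5637)
   = [0.924659 + 1.315200] / 1.236391 = 1.811611
d₂ = d₁ − σ√T = 1.811611 − 1.236391 = 0.575220
N(d₁) = 0.964977,  N(d₂) = 0.717429,  e^(−rT) = 0.576449
E₀ = V₀·N(d₁) − D·e^(−rT)·N(d₂)
   = 120.1908·0.964977 − 47.6757·0.576449·0.717429 = 96.264536

E0=96.2645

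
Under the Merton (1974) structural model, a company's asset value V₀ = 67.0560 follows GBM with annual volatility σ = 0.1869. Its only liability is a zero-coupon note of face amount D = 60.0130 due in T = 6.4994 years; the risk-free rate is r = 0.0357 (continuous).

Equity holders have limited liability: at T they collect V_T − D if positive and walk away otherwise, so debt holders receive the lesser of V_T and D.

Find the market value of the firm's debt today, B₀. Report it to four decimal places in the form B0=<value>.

d₁ = [ln(V₀/D) + (r + σ²/2)T] / (σ√T)
   = [ln(67.0560/60.0130) + (0.0357 + 0.5·0.1869²)·6.4994] / (0.1869·√6.4994)
   = [0.110967 + 0.345546] / 0.476481 = 0.958091
d₂ = d₁ − σ√T = 0.958091 − 0.476481 = 0.481610
N(d₁) = 0.830992,  N(d₂) = 0.684959,  e^(−rT) = 0.792923
E₀ = V₀·N(d₁) − D·e^(−rT)·N(d₂)
   = 67.0560·0.830992 − 60.0130·0.792923·0.684959 = 23.128737
B₀ = V₀ − E₀ = 67.0560 − 23.128737 = 43.927263

B0=43.9273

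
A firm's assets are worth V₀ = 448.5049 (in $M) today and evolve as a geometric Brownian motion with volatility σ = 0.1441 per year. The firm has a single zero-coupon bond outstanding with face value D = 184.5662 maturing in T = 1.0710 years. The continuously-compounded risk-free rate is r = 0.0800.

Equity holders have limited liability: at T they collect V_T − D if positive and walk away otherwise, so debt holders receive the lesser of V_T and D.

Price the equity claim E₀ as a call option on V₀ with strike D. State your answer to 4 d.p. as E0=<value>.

E0=279.0938

d₁ = [ln(V₀/D) + (r + σ²/2)T] / (σ√T)
   = [ln(448.5049/184.5662) + (0.0800 + 0.5·0.1441²)·1.0710] / (0.1441·√1.0710)
   = [0.887911 + 0.096800] / 0.149128 = 6.603133
d₂ = d₁ − σ√T = 6.603133 − 0.149128 = 6.454005
N(d₁) = 1.000000,  N(d₂) = 1.000000,  e^(−rT) = 0.917888
E₀ = V₀·N(d₁) − D·e^(−rT)·N(d₂)
   = 448.5049·1.000000 − 184.5662·0.917888·1.000000 = 279.093817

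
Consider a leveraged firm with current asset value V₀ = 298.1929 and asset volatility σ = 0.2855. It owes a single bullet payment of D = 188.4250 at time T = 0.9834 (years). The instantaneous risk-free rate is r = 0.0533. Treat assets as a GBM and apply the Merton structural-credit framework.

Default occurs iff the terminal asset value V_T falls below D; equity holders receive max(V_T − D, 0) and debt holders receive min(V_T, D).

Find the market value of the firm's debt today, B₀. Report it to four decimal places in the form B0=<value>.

B0=177.8919

d₁ = [ln(V₀/D) + (r + σ²/2)T] / (σ√T)
   = [ln(298.1929/188.4250) + (0.0533 + 0.5·0.2855²)·0.9834] / (0.2855·√0.9834)
   = [0.459041 + 0.092494] / 0.283120 = 1.948056
d₂ = d₁ − σ√T = 1.948056 − 0.283120 = 1.664935
N(d₁) = 0.974296,  N(d₂) = 0.952037,  e^(−rT) = 0.948935
E₀ = V₀·N(d₁) − D·e^(−rT)·N(d₂)
   = 298.1929·0.974296 − 188.4250·0.948935·0.952037 = 120.300972
B₀ = V₀ − E₀ = 298.1929 − 120.300972 = 177.891928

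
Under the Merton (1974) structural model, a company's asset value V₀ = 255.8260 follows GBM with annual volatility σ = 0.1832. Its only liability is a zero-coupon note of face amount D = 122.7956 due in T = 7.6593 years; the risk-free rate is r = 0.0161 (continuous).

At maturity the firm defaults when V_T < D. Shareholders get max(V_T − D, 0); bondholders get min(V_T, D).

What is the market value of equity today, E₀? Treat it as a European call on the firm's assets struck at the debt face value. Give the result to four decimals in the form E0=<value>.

d₁ = [ln(V₀/D) + (r + σ²/2)T] / (σ√T)
   = [ln(255.8260/122.7956) + (0.0161 + 0.5·0.1832²)·7.6593] / (0.1832·√7.6593)
   = [0.733976 + 0.251846] / 0.507014 = 1.944370
d₂ = d₁ − σ√T = 1.944370 − 0.507014 = 1.437355
N(d₁) = 0.974075,  N(d₂) = 0.924691,  e^(−rT) = 0.883985
E₀ = V₀·N(d₁) − D·e^(−rT)·N(d₂)
   = 255.8260·0.974075 − 122.7956·0.883985·0.924691 = 148.818780

E0=148.8188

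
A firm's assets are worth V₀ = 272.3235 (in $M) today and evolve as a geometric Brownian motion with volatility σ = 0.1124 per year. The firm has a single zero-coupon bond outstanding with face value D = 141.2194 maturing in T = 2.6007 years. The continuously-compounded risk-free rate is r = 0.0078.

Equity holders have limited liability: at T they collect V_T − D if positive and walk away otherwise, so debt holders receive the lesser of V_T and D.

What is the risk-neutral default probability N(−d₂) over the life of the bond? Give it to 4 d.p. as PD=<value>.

d₁ = [ln(V₀/D) + (r + σ²/2)T] / (σ√T)
   = [ln(272.3235/141.2194) + (0.0078 + 0.5·0.1124²)·2.6007] / (0.1124·√2.6007)
   = [0.656676 + 0.036714] / 0.181264 = 3.825304
d₂ = d₁ − σ√T = 3.825304 − 0.181264 = 3.644040
risk-neutral PD = N(−d₂) = N(-3.644040) = 0.000134

PD=0.0001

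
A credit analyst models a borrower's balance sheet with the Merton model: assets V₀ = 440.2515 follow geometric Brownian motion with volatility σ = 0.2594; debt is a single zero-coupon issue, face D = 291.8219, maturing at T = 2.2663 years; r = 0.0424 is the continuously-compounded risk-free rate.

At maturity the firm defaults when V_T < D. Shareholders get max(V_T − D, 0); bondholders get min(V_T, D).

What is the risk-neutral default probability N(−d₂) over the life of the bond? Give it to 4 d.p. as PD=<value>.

PD=0.1348

d₁ = [ln(V₀/D) + (r + σ²/2)T] / (σ√T)
   = [ln(440.2515/291.8219) + (0.0424 + 0.5·0.2594²)·2.2663] / (0.2594·√2.2663)
   = [0.411202 + 0.172339] / 0.390507 = 1.494318
d₂ = d₁ − σ√T = 1.494318 − 0.390507 = 1.103811
risk-neutral PD = N(−d₂) = N(-1.103811) = 0.134838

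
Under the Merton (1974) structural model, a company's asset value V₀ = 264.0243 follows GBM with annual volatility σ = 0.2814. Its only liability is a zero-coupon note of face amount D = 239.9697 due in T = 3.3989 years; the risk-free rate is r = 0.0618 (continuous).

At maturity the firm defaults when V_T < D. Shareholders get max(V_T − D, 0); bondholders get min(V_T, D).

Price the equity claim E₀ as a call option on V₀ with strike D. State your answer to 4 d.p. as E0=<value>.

E0=89.3455

d₁ = [ln(V₀/D) + (r + σ²/2)T] / (σ√T)
   = [ln(264.0243/239.9697) + (0.0618 + 0.5·0.2814²)·3.3989] / (0.2814·√3.3989)
   = [0.095528 + 0.344625] / 0.518792 = 0.848419
d₂ = d₁ − σ√T = 0.848419 − 0.518792 = 0.329627
N(d₁) = 0.801898,  N(d₂) = 0.629159,  e^(−rT) = 0.810542
E₀ = V₀·N(d₁) − D·e^(−rT)·N(d₂)
   = 264.0243·0.801898 − 239.9697·0.810542·0.629159 = 89.345543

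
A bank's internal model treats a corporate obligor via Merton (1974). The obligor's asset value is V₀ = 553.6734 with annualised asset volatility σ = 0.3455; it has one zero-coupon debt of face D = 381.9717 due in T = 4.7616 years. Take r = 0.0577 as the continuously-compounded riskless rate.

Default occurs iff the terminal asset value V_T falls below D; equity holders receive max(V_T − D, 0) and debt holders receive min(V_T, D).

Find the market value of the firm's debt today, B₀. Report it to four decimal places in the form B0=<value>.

d₁ = [ln(V₀/D) + (r + σ²/2)T] / (σ√T)
   = [ln(553.6734/381.9717) + (0.0577 + 0.5·0.3455²)·4.7616] / (0.3455·√4.7616)
   = [0.371228 + 0.558941] / 0.753919 = 1.233780
d₂ = d₁ − σ√T = 1.233780 − 0.753919 = 0.479861
N(d₁) = 0.891357,  N(d₂) = 0.684337,  e^(−rT) = 0.759766
E₀ = V₀·N(d₁) − D·e^(−rT)·N(d₂)
   = 553.6734·0.891357 − 381.9717·0.759766·0.684337 = 294.920043
B₀ = V₀ − E₀ = 553.6734 − 294.920043 = 258.753357

B0=258.7534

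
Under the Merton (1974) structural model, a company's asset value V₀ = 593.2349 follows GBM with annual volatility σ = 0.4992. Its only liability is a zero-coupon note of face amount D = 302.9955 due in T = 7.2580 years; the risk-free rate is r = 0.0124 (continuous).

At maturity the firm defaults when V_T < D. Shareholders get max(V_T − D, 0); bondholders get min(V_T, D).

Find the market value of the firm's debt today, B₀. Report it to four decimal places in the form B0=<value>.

d₁ = [ln(V₀/D) + (r + σ²/2)T] / (σ√T)
   = [ln(593.2349/302.9955) + (0.0124 + 0.5·0.4992²)·7.2580] / (0.4992·√7.2580)
   = [0.671872 + 0.994348] / 1.344879 = 1.238938
d₂ = d₁ − σ√T = 1.238938 − 1.344879 = -0.105941
N(d₁) = 0.892316,  N(d₂) = 0.457815,  e^(−rT) = 0.913932
E₀ = V₀·N(d₁) − D·e^(−rT)·N(d₂)
   = 593.2349·0.892316 − 302.9955·0.913932·0.457815 = 402.576046
B₀ = V₀ − E₀ = 593.2349 − 402.576046 = 190.658854

B0=190.6589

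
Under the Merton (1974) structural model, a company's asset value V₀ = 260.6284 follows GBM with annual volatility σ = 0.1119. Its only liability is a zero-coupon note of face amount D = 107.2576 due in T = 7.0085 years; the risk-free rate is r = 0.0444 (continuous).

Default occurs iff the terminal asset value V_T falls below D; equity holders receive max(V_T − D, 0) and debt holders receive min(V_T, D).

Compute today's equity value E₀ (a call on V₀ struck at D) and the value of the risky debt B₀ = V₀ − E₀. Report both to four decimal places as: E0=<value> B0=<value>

E0=182.0535 B0=78.5749

d₁ = [ln(V₀/D) + (r + σ²/2)T] / (σ√T)
   = [ln(260.6284/107.2576) + (0.0444 + 0.5·0.1119²)·7.0085] / (0.1119·√7.0085)
   = [0.887862 + 0.355056] / 0.296239 = 4.195657
d₂ = d₁ − σ√T = 4.195657 − 0.296239 = 3.899418
N(d₁) = 0.999986,  N(d₂) = 0.999952,  e^(−rT) = 0.732584
E₀ = V₀·N(d₁) − D·e^(−rT)·N(d₂)
   = 260.6284·0.999986 − 107.2576·0.732584·0.999952 = 182.053451
B₀ = V₀ − E₀ = 260.6284 − 182.053451 = 78.574949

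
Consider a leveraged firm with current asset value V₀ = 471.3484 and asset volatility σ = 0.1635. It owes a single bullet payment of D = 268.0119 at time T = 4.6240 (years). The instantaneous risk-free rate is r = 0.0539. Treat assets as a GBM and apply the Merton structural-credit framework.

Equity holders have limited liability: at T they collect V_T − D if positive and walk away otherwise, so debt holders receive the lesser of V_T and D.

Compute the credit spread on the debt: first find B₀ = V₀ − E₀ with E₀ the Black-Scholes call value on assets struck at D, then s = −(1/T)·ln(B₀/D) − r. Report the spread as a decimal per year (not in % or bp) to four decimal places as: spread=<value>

spread=0.0004

d₁ = [ln(V₀/D) + (r + σ²/2)T] / (σ√T)
   = [ln(471.3484/268.0119) + (0.0539 + 0.5·0.1635²)·4.6240] / (0.1635·√4.6240)
   = [0.564566 + 0.311039] / 0.351582 = 2.490471
d₂ = d₁ − σ√T = 2.490471 − 0.351582 = 2.138889
N(d₁) = 0.993621,  N(d₂) = 0.983778,  e^(−rT) = 0.779398
E₀ = V₀·N(d₁) − D·e^(−rT)·N(d₂)
   = 471.3484·0.993621 − 268.0119·0.779398·0.983778 = 262.842553
B₀ = V₀ − E₀ = 471.3484 − 262.842553 = 208.505847
spread = −(1/T)·ln(B₀/D) − r = −(1/4.6240)·ln(208.505847/268.0119) − 0.0539 = 0.00039591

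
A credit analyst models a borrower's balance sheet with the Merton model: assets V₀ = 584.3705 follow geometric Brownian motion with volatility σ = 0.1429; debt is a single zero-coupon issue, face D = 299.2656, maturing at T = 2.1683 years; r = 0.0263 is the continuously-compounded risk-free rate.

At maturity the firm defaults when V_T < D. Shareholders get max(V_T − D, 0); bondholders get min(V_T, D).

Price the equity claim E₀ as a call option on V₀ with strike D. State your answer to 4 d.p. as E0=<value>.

E0=301.6995

d₁ = [ln(V₀/D) + (r + σ²/2)T] / (σ√T)
   = [ln(584.3705/299.2656) + (0.0263 + 0.5·0.1429²)·2.1683] / (0.1429·√2.1683)
   = [0.669204 + 0.079165] / 0.210422 = 3.556508
d₂ = d₁ − σ√T = 3.556508 − 0.210422 = 3.346085
N(d₁) = 0.999812,  N(d₂) = 0.999590,  e^(−rT) = 0.944569
E₀ = V₀·N(d₁) − D·e^(−rT)·N(d₂)
   = 584.3705·0.999812 − 299.2656·0.944569·0.999590 = 301.699455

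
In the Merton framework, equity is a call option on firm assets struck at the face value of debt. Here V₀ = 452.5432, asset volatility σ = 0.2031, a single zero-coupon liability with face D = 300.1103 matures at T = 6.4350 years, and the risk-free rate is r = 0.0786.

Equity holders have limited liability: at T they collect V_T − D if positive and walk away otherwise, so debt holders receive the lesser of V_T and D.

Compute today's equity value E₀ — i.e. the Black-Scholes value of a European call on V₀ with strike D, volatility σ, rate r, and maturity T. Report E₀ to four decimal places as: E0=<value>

E0=273.7319

d₁ = [ln(V₀/D) + (r + σ²/2)T] / (σ√T)
   = [ln(452.5432/300.1103) + (0.0786 + 0.5·0.2031²)·6.4350] / (0.2031·√6.4350)
   = [0.410733 + 0.638512] / 0.515210 = 2.036538
d₂ = d₁ − σ√T = 2.036538 − 0.515210 = 1.521329
N(d₁) = 0.979152,  N(d₂) = 0.935911,  e^(−rT) = 0.603028
E₀ = V₀·N(d₁) − D·e^(−rT)·N(d₂)
   = 452.5432·0.979152 − 300.1103·0.603028·0.935911 = 273.731932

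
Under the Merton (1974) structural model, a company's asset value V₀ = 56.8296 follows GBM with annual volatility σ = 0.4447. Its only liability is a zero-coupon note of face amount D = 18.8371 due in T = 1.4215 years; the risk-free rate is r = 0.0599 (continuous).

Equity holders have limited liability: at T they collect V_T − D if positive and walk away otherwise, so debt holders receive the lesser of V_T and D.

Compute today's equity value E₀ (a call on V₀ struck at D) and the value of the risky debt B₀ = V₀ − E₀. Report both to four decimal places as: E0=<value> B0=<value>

E0=39.5998 B0=17.2298

d₁ = [ln(V₀/D) + (r + σ²/2)T] / (σ√T)
   = [ln(56.8296/18.8371) + (0.0599 + 0.5·0.4447²)·1.4215] / (0.4447·√1.4215)
   = [1.104229 + 0.225704] / 0.530201 = 2.508357
d₂ = d₁ − σ√T = 2.508357 − 0.530201 = 1.978156
N(d₁) = 0.993935,  N(d₂) = 0.976044,  e^(−rT) = 0.918376
E₀ = V₀·N(d₁) − D·e^(−rT)·N(d₂)
   = 56.8296·0.993935 − 18.8371·0.918376·0.976044 = 39.599816
B₀ = V₀ − E₀ = 56.8296 − 39.599816 = 17.229784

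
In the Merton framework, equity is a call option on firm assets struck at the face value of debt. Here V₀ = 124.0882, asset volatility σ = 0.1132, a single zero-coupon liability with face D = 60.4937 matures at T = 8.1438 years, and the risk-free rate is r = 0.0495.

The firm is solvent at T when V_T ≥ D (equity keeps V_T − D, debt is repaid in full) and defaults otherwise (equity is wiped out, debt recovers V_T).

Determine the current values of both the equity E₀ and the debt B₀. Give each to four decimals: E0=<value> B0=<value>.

d₁ = [ln(V₀/D) + (r + σ²/2)T] / (σ√T)
   = [ln(124.0882/60.4937) + (0.0495 + 0.5·0.1132²)·8.1438] / (0.1132·√8.1438)
   = [0.718453 + 0.455296] / 0.323043 = 3.633420
d₂ = d₁ − σ√T = 3.633420 − 0.323043 = 3.310377
N(d₁) = 0.999860,  N(d₂) = 0.999534,  e^(−rT) = 0.668233
E₀ = V₀·N(d₁) − D·e^(−rT)·N(d₂)
   = 124.0882·0.999860 − 60.4937·0.668233·0.999534 = 83.665781
B₀ = V₀ − E₀ = 124.0882 − 83.665781 = 40.422419

E0=83.6658 B0=40.4224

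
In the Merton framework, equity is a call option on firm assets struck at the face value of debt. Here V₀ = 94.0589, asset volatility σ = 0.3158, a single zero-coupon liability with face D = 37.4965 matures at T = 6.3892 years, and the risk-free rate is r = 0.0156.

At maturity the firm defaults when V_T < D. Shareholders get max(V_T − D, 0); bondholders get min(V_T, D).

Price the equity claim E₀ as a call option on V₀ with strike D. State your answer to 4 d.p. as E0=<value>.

d₁ = [ln(V₀/D) + (r + σ²/2)T] / (σ√T)
   = [ln(94.0589/37.4965) + (0.0156 + 0.5·0.3158²)·6.3892] / (0.3158·√6.3892)
   = [0.919674 + 0.418268] / 0.798243 = 1.676107
d₂ = d₁ − σ√T = 1.676107 − 0.798243 = 0.877864
N(d₁) = 0.953141,  N(d₂) = 0.809991,  e^(−rT) = 0.905135
E₀ = V₀·N(d₁) − D·e^(−rT)·N(d₂)
   = 94.0589·0.953141 − 37.4965·0.905135·0.809991 = 62.160831

E0=62.1608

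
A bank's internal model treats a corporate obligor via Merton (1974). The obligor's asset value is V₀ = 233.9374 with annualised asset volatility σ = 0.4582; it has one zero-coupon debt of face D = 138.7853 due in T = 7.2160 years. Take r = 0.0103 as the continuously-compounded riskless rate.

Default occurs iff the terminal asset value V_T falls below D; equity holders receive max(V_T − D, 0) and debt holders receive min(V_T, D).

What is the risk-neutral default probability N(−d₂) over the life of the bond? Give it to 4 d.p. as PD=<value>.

d₁ = [ln(V₀/D) + (r + σ²/2)T] / (σ√T)
   = [ln(233.9374/138.7853) + (0.0103 + 0.5·0.4582²)·7.2160] / (0.4582·√7.2160)
   = [0.522125 + 0.831814] / 1.230845 = 1.100008
d₂ = d₁ − σ√T = 1.100008 − 1.230845 = -0.130836
risk-neutral PD = N(−d₂) = N(0.130836) = 0.552048

PD=0.5520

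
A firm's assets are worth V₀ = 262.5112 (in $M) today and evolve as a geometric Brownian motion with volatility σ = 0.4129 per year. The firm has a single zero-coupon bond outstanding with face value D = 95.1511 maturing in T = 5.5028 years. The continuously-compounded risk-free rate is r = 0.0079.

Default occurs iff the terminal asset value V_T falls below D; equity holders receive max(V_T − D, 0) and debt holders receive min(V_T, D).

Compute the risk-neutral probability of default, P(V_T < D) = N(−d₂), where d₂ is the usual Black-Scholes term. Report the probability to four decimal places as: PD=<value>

PD=0.2715

d₁ = [ln(V₀/D) + (r + σ²/2)T] / (σ√T)
   = [ln(262.5112/95.1511) + (0.0079 + 0.5·0.4129²)·5.5028] / (0.4129·√5.5028)
   = [1.014828 + 0.512548] / 0.968583 = 1.576918
d₂ = d₁ − σ√T = 1.576918 − 0.968583 = 0.608336
risk-neutral PD = N(−d₂) = N(-0.608336) = 0.271482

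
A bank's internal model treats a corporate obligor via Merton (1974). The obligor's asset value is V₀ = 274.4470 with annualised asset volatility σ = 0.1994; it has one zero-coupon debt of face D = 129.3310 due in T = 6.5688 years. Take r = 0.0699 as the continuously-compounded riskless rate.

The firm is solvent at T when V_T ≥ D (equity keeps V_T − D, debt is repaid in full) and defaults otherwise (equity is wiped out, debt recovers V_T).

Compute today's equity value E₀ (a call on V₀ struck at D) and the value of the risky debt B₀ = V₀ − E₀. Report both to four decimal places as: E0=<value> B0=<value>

d₁ = [ln(V₀/D) + (r + σ²/2)T] / (σ√T)
   = [ln(274.4470/129.3310) + (0.0699 + 0.5·0.1994²)·6.5688] / (0.1994·√6.5688)
   = [0.752383 + 0.589748] / 0.511056 = 2.626194
d₂ = d₁ − σ√T = 2.626194 − 0.511056 = 2.115138
N(d₁) = 0.995683,  N(d₂) = 0.982791,  e^(−rT) = 0.631815
E₀ = V₀·N(d₁) − D·e^(−rT)·N(d₂)
   = 274.4470·0.995683 − 129.3310·0.631815·0.982791 = 192.955118
B₀ = V₀ − E₀ = 274.4470 − 192.955118 = 81.491882

E0=192.9551 B0=81.4919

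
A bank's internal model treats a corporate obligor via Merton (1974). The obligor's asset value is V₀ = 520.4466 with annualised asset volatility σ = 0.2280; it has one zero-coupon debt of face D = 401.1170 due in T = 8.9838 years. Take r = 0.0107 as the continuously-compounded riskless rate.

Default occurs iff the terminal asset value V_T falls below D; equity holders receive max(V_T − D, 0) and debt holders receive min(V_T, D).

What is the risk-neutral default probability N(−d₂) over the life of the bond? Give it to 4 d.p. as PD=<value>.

d₁ = [ln(V₀/D) + (r + σ²/2)T] / (σ√T)
   = [ln(520.4466/401.1170) + (0.0107 + 0.5·0.2280²)·8.9838] / (0.2280·√8.9838)
   = [0.260434 + 0.329634] / 0.683384 = 0.863450
d₂ = d₁ − σ√T = 0.863450 − 0.683384 = 0.180065
risk-neutral PD = N(−d₂) = N(-0.180065) = 0.428551

PD=0.4286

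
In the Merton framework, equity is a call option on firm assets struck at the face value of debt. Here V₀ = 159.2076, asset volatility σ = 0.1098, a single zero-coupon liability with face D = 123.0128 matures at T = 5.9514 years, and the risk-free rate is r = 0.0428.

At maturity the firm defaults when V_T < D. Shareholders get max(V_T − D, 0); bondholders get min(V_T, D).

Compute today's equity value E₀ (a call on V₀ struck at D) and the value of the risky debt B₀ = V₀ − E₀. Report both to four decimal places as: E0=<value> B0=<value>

d₁ = [ln(V₀/D) + (r + σ²/2)T] / (σ√T)
   = [ln(159.2076/123.0128) + (0.0428 + 0.5·0.1098²)·5.9514] / (0.1098·√5.9514)
   = [0.257921 + 0.290595] / 0.267862 = 2.047751
d₂ = d₁ − σ√T = 2.047751 − 0.267862 = 1.779888
N(d₁) = 0.979708,  N(d₂) = 0.962453,  e^(−rT) = 0.775134
E₀ = V₀·N(d₁) − D·e^(−rT)·N(d₂)
   = 159.2076·0.979708 − 123.0128·0.775134·0.962453 = 64.205744
B₀ = V₀ − E₀ = 159.2076 − 64.205744 = 95.001856

E0=64.2057 B0=95.0019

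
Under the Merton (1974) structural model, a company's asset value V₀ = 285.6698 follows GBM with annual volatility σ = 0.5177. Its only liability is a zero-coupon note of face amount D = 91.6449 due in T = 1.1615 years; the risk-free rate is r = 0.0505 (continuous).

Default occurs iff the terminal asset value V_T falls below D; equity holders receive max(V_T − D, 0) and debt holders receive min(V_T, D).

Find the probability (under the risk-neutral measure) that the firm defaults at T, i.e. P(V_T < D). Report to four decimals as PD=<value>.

PD=0.0312

d₁ = [ln(V₀/D) + (r + σ²/2)T] / (σ√T)
   = [ln(285.6698/91.6449) + (0.0505 + 0.5·0.5177²)·1.1615] / (0.5177·√1.1615)
   = [1.136915 + 0.214304] / 0.557940 = 2.421800
d₂ = d₁ − σ√T = 2.421800 − 0.557940 = 1.863859
risk-neutral PD = N(−d₂) = N(-1.863859) = 0.031171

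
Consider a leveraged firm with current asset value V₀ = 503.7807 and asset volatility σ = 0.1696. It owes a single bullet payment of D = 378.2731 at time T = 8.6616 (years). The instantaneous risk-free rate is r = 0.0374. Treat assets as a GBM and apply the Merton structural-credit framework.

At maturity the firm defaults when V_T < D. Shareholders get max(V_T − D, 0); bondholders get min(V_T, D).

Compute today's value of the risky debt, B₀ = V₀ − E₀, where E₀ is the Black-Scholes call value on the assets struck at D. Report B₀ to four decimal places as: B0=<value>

B0=263.8936

d₁ = [ln(V₀/D) + (r + σ²/2)T] / (σ√T)
   = [ln(503.7807/378.2731) + (0.0374 + 0.5·0.1696²)·8.6616] / (0.1696·√8.6616)
   = [0.286525 + 0.448516] / 0.499143 = 1.472605
d₂ = d₁ − σ√T = 1.472605 − 0.499143 = 0.973462
N(d₁) = 0.929571,  N(d₂) = 0.834838,  e^(−rT) = 0.723291
E₀ = V₀·N(d₁) − D·e^(−rT)·N(d₂)
   = 503.7807·0.929571 − 378.2731·0.723291·0.834838 = 239.887085
B₀ = V₀ − E₀ = 503.7807 − 239.887085 = 263.893615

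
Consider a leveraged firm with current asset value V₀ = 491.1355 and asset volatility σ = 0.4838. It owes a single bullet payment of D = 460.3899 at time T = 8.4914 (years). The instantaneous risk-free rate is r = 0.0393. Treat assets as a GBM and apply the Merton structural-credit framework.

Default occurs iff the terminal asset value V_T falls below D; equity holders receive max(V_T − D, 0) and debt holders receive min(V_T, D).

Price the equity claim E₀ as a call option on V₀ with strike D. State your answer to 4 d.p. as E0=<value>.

E0=300.7868

d₁ = [ln(V₀/D) + (r + σ²/2)T] / (σ√T)
   = [ln(491.1355/460.3899) + (0.0393 + 0.5·0.4838²)·8.4914] / (0.4838·√8.4914)
   = [0.064646 + 1.327471] / 1.409794 = 0.987462
d₂ = d₁ − σ√T = 0.987462 − 1.409794 = -0.422332
N(d₁) = 0.838292,  N(d₂) = 0.336391,  e^(−rT) = 0.716260
E₀ = V₀·N(d₁) − D·e^(−rT)·N(d₂)
   = 491.1355·0.838292 − 460.3899·0.716260·0.336391 = 300.786819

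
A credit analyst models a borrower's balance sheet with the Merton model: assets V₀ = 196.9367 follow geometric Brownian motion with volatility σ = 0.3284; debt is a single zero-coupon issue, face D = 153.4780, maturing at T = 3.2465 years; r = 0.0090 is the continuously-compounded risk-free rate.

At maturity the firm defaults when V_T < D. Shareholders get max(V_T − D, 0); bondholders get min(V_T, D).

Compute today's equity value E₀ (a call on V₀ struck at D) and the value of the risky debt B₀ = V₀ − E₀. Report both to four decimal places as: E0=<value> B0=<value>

E0=68.4075 B0=128.5292

d₁ = [ln(V₀/D) + (r + σ²/2)T] / (σ√T)
   = [ln(196.9367/153.4780) + (0.0090 + 0.5·0.3284²)·3.2465] / (0.3284·√3.2465)
   = [0.249325 + 0.204280] / 0.591713 = 0.766598
d₂ = d₁ − σ√T = 0.766598 − 0.591713 = 0.174885
N(d₁) = 0.778340,  N(d₂) = 0.569415,  e^(−rT) = 0.971204
E₀ = V₀·N(d₁) − D·e^(−rT)·N(d₂)
   = 196.9367·0.778340 − 153.4780·0.971204·0.569415 = 68.407498
B₀ = V₀ − E₀ = 196.9367 − 68.407498 = 128.529202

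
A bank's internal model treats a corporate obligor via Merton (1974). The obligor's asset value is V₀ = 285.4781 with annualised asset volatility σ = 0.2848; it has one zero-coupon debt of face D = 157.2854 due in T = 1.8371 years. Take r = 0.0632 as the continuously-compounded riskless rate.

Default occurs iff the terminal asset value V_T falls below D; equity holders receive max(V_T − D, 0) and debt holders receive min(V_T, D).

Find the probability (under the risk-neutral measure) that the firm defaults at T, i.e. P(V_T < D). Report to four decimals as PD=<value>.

PD=0.0493

d₁ = [ln(V₀/D) + (r + σ²/2)T] / (σ√T)
   = [ln(285.4781/157.2854) + (0.0632 + 0.5·0.2848²)·1.8371] / (0.2848·√1.8371)
   = [0.596103 + 0.190609] / 0.386017 = 2.038026
d₂ = d₁ − σ√T = 2.038026 − 0.386017 = 1.652009
risk-neutral PD = N(−d₂) = N(-1.652009) = 0.049266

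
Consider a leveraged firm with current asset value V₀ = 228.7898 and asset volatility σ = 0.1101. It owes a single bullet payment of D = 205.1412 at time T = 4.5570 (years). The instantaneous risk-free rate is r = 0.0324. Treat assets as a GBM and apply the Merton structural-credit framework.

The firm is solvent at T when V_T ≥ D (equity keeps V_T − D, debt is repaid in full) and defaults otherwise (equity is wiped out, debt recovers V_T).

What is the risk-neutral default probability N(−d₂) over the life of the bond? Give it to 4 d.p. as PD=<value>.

PD=0.1648

d₁ = [ln(V₀/D) + (r + σ²/2)T] / (σ√T)
   = [ln(228.7898/205.1412) + (0.0324 + 0.5·0.1101²)·4.5570] / (0.1101·√4.5570)
   = [0.109105 + 0.175267] / 0.235032 = 1.209929
d₂ = d₁ − σ√T = 1.209929 − 0.235032 = 0.974897
risk-neutral PD = N(−d₂) = N(-0.974897) = 0.164806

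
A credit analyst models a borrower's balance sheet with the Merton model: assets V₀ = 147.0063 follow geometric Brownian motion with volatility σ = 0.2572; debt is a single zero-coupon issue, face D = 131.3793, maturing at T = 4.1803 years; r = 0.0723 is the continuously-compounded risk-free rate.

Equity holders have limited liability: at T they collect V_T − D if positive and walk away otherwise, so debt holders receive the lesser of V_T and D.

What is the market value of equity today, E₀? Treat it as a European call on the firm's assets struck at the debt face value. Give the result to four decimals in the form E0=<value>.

d₁ = [ln(V₀/D) + (r + σ²/2)T] / (σ√T)
   = [ln(147.0063/131.3793) + (0.0723 + 0.5·0.2572²)·4.1803] / (0.2572·√4.1803)
   = [0.112387 + 0.440503] / 0.525866 = 1.051390
d₂ = d₁ − σ√T = 1.051390 − 0.525866 = 0.525525
N(d₁) = 0.853460,  N(d₂) = 0.700391,  e^(−rT) = 0.739164
E₀ = V₀·N(d₁) − D·e^(−rT)·N(d₂)
   = 147.0063·0.853460 − 131.3793·0.739164·0.700391 = 57.448515

E0=57.4485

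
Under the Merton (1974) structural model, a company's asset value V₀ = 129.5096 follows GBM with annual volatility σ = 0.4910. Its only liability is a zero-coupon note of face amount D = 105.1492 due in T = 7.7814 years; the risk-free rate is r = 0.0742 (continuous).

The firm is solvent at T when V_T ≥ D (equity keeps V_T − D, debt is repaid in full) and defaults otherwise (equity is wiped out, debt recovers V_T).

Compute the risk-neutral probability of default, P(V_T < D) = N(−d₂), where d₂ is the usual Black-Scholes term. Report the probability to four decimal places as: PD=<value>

d₁ = [ln(V₀/D) + (r + σ²/2)T] / (σ√T)
   = [ln(129.5096/105.1492) + (0.0742 + 0.5·0.4910²)·7.7814] / (0.4910·√7.7814)
   = [0.208375 + 1.515354] / 1.369652 = 1.258515
d₂ = d₁ − σ√T = 1.258515 − 1.369652 = -0.111137
risk-neutral PD = N(−d₂) = N(0.111137) = 0.544246

PD=0.5442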